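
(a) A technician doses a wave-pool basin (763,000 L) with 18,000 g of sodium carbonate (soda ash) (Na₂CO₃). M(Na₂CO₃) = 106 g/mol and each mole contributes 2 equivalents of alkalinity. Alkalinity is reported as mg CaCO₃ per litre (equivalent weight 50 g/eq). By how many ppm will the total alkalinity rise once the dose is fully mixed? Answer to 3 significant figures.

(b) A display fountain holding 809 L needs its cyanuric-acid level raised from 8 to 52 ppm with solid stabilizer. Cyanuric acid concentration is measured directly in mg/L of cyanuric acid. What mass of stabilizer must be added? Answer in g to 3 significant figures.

(a) 22.3 ppm; (b) 35.6 g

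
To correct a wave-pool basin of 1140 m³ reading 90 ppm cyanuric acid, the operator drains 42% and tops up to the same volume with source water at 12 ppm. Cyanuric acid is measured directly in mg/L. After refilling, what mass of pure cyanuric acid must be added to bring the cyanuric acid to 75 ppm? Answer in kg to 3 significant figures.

Volume: 1140 m³ = 1,140,000 L.
After draining 42% and refilling: 90 × 0.58 + 12 × 0.42 = 57.24 ppm.
Deficit to target: 75 − 57.24 = 17.76 mg/L.
Mass: 17.76 mg/L × 1,140,000 L = 20,250 g cyanuric acid.

20.2 kg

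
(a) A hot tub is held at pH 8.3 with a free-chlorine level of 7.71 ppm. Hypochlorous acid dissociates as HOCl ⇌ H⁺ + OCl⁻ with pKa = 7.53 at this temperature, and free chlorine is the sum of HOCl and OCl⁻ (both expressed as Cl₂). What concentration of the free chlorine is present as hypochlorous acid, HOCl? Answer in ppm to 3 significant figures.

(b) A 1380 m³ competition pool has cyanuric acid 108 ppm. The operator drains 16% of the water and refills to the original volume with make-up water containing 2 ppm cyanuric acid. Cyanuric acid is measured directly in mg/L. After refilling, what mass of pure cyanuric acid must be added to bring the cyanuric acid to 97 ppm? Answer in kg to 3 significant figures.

(a) [OCl⁻]/[HOCl] = 10^(pH − pKa) = 10^(8.3 − 7.53) = 10^0.77 = 5.888.
(a) Fraction as HOCl = 1 / (1 + 5.888) = 0.1452.
(a) HOCl = 0.1452 × 7.71 ppm = 1.119 ppm.

(b) Volume: 1380 m³ = 1,380,000 L.
(b) After draining 16% and refilling: 108 × 0.84 + 2 × 0.16 = 91.04 ppm.
(b) Deficit to target: 97 − 91.04 = 5.96 mg/L.
(b) Mass: 5.96 mg/L × 1,380,000 L = 8225 g cyanuric acid.

(a) 1.12 ppm; (b) 8.22 kg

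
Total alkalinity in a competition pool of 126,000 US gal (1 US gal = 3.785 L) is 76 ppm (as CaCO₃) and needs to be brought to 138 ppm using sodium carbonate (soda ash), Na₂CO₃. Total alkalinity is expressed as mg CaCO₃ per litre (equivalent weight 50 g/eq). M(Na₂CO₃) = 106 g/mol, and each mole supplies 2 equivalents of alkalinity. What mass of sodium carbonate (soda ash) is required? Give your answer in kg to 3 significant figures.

Volume: 126,000 US gal × 3.785 L/gal = 476,910 L.
Alkalinity to add: (138 − 76) = 62 mg/L as CaCO₃ × 476,910 L = 29,570 g as CaCO₃.
Equivalents: 29,570 g ÷ 50 g/eq = 591.4 eq.
Each mole of Na₂CO₃ supplies 2 eq, so 591.4 / 2 = 295.7 mol.
Mass: 295.7 mol × 106 g/mol = 31,340 g.

31.3 kg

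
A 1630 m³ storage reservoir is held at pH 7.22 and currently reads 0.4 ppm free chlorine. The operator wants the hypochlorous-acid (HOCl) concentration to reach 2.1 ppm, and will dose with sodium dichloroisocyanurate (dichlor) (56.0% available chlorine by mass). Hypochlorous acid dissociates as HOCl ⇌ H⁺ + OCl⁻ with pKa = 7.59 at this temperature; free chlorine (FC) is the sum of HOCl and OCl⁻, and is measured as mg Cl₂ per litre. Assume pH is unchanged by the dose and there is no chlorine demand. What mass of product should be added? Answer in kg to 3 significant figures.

Volume: 1630 m³ = 1,630,000 L.
[OCl⁻]/[HOCl] = 10^(pH − pKa) = 10^(7.22 − 7.59) = 0.4266; fraction as HOCl = 1/(1 + 0.4266) = 0.701.
Free chlorine required for 2.1 ppm HOCl: 2.1 / 0.701 = 2.996 ppm.
FC to add: 2.996 − 0.4 = 2.596 mg/L as Cl₂.
Cl₂ equivalent: 2.596 mg/L × 1,630,000 L = 4231 g.
Product at 56.0% available Cl: 4231 / 0.56 = 7556 g.

7.56 kg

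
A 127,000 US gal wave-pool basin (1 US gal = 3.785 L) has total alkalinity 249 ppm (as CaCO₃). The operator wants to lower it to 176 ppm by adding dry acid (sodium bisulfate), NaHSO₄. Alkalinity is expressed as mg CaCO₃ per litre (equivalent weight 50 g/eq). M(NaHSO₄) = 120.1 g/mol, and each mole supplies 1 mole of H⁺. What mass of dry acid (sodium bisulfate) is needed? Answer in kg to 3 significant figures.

84.3 kg

Volume: 127,000 US gal × 3.785 L/gal = 480,695 L.
Alkalinity to neutralize: (249 − 176) = 73 mg/L as CaCO₃ × 480,695 L = 35,090 g as CaCO₃.
Equivalents of H⁺ required: 35,090 ÷ 50 g/eq = 701.8 eq = 701.8 mol NaHSO₄.
Mass of NaHSO₄: 701.8 × 120.1 = 84,290 g.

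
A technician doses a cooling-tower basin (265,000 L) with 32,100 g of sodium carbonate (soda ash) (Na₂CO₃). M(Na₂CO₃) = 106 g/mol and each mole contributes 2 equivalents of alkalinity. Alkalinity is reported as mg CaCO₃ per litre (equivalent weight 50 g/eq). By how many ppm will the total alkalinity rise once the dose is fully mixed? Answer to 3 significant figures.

114 ppm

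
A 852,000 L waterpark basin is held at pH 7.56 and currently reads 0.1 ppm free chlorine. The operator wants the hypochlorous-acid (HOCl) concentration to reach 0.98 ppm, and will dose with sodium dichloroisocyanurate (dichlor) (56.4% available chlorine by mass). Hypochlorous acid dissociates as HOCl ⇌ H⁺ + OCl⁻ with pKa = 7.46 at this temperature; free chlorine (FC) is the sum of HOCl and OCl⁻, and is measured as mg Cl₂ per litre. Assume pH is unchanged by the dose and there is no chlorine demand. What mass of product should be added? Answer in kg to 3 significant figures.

[OCl⁻]/[HOCl] = 10^(pH − pKa) = 10^(7.56 − 7.46) = 1.259; fraction as HOCl = 1/(1 + 1.259) = 0.4427.
Free chlorine required for 0.98 ppm HOCl: 0.98 / 0.4427 = 2.214 ppm.
FC to add: 2.214 − 0.1 = 2.114 mg/L as Cl₂.
Cl₂ equivalent: 2.114 mg/L × 852,000 L = 1801 g.
Product at 56.4% available Cl: 1801 / 0.564 = 3193 g.

3.19 kg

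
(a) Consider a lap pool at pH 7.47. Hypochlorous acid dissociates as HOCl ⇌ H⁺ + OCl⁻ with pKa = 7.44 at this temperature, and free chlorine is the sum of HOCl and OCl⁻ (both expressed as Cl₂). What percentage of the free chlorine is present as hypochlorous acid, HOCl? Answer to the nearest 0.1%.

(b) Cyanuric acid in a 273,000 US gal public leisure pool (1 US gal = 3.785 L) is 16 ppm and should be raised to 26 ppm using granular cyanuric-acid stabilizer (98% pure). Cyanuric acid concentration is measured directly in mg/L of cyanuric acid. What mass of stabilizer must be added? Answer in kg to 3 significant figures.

(a) [OCl⁻]/[HOCl] = 10^(pH − pKa) = 10^(7.47 − 7.44) = 10^0.03 = 1.072.
(a) Fraction as HOCl = 1 / (1 + 1.072) = 0.4827.

(b) Volume: 273,000 US gal × 3.785 L/gal = 1,033,305 L.
(b) CYA to add: (26 − 16) = 10 mg/L × 1,033,305 L = 10,330 g cyanuric acid.
(b) At 98% purity: 10,330 / 0.98 = 10,540 g product.

(a) 48.3%; (b) 10.5 kg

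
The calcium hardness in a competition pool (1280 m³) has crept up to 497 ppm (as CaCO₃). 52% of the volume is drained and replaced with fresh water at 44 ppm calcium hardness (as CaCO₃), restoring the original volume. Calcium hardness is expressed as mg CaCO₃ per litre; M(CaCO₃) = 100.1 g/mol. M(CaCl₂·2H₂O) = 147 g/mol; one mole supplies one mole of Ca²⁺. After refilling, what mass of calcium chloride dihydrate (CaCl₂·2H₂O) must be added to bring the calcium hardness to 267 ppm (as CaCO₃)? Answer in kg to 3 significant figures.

10.5 kg

Volume: 1280 m³ = 1,280,000 L.
After draining 52% and refilling: 497 × 0.48 + 44 × 0.52 = 261.44 ppm.
Deficit to target: 267 − 261.44 = 5.56 mg/L.
As CaCO₃: 5.56 mg/L × 1,280,000 L = 7117 g; ÷ 100.1 = 71.1 mol Ca²⁺.
Mass: 71.1 × 147 = 10,450 g.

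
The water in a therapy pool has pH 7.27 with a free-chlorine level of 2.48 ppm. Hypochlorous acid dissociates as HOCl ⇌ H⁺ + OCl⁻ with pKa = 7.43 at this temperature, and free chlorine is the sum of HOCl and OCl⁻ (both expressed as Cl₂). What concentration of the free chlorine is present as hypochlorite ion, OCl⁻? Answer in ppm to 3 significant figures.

1.01 ppm

[OCl⁻]/[HOCl] = 10^(pH − pKa) = 10^(7.27 − 7.43) = 10^-0.16 = 0.6918.
Fraction as HOCl = 1 / (1 + 0.6918) = 0.5911.
OCl⁻ = (1 − 0.5911) × 2.48 ppm = 1.014 ppm.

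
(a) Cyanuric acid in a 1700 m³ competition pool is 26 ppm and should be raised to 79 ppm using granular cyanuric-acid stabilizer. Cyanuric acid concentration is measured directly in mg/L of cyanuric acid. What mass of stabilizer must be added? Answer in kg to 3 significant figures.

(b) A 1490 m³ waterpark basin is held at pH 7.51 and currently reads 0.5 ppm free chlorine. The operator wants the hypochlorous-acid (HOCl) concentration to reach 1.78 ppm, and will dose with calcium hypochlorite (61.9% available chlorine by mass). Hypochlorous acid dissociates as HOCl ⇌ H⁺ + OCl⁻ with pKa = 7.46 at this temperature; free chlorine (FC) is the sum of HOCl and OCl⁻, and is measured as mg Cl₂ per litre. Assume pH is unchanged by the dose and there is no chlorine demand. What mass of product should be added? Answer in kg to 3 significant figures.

(a) Volume: 1700 m³ = 1,700,000 L.
(a) CYA to add: (79 − 26) = 53 mg/L × 1,700,000 L = 90,100 g cyanuric acid.

(b) Volume: 1490 m³ = 1,490,000 L.
(b) [OCl⁻]/[HOCl] = 10^(pH − pKa) = 10^(7.51 − 7.46) = 1.122; fraction as HOCl = 1/(1 + 1.122) = 0.4712.
(b) Free chlorine required for 1.78 ppm HOCl: 1.78 / 0.4712 = 3.777 ppm.
(b) FC to add: 3.777 − 0.5 = 3.277 mg/L as Cl₂.
(b) Cl₂ equivalent: 3.277 mg/L × 1,490,000 L = 4883 g.
(b) Product at 61.9% available Cl: 4883 / 0.619 = 7889 g.

(a) 90.1 kg; (b) 7.89 kg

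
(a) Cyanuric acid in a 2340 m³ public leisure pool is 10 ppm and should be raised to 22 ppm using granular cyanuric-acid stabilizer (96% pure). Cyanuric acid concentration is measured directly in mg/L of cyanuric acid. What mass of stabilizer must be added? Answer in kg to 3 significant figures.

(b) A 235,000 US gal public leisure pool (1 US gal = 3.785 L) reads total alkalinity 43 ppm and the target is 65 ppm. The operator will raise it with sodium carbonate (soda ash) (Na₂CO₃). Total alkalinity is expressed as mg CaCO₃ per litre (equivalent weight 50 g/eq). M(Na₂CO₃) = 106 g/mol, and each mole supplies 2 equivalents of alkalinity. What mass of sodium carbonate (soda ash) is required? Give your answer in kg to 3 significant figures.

(a) Volume: 2340 m³ = 2,340,000 L.
(a) CYA to add: (22 − 10) = 12 mg/L × 2,340,000 L = 28,080 g cyanuric acid.
(a) At 96% purity: 28,080 / 0.96 = 29,250 g product.

(b) Volume: 235,000 US gal × 3.785 L/gal = 889,475 L.
(b) Alkalinity to add: (65 − 43) = 22 mg/L as CaCO₃ × 889,475 L = 19,570 g as CaCO₃.
(b) Equivalents: 19,570 g ÷ 50 g/eq = 391.4 eq.
(b) Each mole of Na₂CO₃ supplies 2 eq, so 391.4 / 2 = 195.7 mol.
(b) Mass: 195.7 mol × 106 g/mol = 20,740 g.

(a) 29.2 kg; (b) 20.7 kg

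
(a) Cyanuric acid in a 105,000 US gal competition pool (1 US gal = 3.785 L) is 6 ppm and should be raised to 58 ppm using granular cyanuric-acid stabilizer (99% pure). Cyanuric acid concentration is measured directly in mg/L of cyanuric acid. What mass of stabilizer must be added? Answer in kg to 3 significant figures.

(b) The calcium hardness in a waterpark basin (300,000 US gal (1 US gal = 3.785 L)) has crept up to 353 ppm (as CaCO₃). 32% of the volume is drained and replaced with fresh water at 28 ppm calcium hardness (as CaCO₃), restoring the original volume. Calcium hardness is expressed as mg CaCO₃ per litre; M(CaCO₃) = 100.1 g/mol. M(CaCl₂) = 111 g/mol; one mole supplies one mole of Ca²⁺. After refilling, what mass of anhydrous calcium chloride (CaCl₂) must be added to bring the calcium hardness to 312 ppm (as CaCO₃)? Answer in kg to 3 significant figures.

(a) 20.9 kg; (b) 79.3 kg

(a) Volume: 105,000 US gal × 3.785 L/gal = 397,425 L.
(a) CYA to add: (58 − 6) = 52 mg/L × 397,425 L = 20,670 g cyanuric acid.
(a) At 99% purity: 20,670 / 0.99 = 20,870 g product.

(b) Volume: 300,000 US gal × 3.785 L/gal = 1,135,500 L.
(b) After draining 32% and refilling: 353 × 0.68 + 28 × 0.32 = 249 ppm.
(b) Deficit to target: 312 − 249 = 63 mg/L.
(b) As CaCO₃: 63 mg/L × 1,135,500 L = 71,540 g; ÷ 100.1 = 714.7 mol Ca²⁺.
(b) Mass: 714.7 × 111 = 79,330 g.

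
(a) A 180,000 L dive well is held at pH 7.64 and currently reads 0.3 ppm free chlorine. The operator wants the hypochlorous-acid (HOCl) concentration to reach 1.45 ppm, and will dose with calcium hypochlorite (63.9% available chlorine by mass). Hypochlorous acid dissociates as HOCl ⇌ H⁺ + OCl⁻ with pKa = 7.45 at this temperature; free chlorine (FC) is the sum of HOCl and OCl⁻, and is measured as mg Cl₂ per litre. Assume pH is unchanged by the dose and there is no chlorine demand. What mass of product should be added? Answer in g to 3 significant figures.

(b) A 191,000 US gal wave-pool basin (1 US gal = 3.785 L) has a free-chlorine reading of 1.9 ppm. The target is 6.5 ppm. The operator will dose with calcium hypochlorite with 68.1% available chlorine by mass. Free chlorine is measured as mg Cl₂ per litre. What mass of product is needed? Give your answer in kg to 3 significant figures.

(a) [OCl⁻]/[HOCl] = 10^(pH − pKa) = 10^(7.64 − 7.45) = 1.549; fraction as HOCl = 1/(1 + 1.549) = 0.3923.
(a) Free chlorine required for 1.45 ppm HOCl: 1.45 / 0.3923 = 3.696 ppm.
(a) FC to add: 3.696 − 0.3 = 3.396 mg/L as Cl₂.
(a) Cl₂ equivalent: 3.396 mg/L × 180,000 L = 611.2 g.
(a) Product at 63.9% available Cl: 611.2 / 0.639 = 956.6 g.

(b) Volume: 191,000 US gal × 3.785 L/gal = 722,935 L.
(b) Chlorine deficit: 6.5 − 1.9 = 4.6 ppm = 4.6 mg/L as Cl₂.
(b) Cl₂ equivalent needed: 4.6 mg/L × 722,935 L = 3,326,000 mg = 3326 g.
(b) Product at 68.1% available chlorine: 3326 / 0.681 = 4883 g.

(a) 957 g; (b) 4.88 kg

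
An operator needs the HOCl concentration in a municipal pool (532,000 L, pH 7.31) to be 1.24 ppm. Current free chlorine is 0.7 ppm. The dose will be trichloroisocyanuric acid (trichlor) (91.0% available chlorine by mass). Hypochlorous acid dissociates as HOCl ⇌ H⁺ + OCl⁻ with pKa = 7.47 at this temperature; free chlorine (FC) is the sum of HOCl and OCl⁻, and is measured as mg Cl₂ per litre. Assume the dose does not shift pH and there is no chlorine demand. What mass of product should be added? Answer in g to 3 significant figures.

817 g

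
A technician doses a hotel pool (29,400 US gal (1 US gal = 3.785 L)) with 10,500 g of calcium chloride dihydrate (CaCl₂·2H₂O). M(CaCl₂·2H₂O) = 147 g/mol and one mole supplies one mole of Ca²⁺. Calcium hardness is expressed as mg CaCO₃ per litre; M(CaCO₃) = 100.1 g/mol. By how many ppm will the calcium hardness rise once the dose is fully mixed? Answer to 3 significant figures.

Volume: 29,400 US gal × 3.785 L/gal = 111,279 L.
Moles of Ca²⁺: 10,500 g ÷ 147 g/mol = 71.43 mol.
As CaCO₃: 71.43 mol × 100.1 g/mol = 7150 g.
Rise: 7150 g / 111,279 L × 1000 = 64.25 mg/L.

64.3 ppm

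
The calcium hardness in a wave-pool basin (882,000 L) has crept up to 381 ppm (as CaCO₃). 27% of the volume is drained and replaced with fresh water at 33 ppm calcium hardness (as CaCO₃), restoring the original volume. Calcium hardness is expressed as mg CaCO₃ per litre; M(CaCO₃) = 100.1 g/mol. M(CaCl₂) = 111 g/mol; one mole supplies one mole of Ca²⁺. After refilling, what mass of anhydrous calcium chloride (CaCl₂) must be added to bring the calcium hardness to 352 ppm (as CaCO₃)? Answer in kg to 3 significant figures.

After draining 27% and refilling: 381 × 0.73 + 33 × 0.27 = 287.04 ppm.
Deficit to target: 352 − 287.04 = 64.96 mg/L.
As CaCO₃: 64.96 mg/L × 882,000 L = 57,290 g; ÷ 100.1 = 572.4 mol Ca²⁺.
Mass: 572.4 × 111 = 63,530 g.

63.5 kg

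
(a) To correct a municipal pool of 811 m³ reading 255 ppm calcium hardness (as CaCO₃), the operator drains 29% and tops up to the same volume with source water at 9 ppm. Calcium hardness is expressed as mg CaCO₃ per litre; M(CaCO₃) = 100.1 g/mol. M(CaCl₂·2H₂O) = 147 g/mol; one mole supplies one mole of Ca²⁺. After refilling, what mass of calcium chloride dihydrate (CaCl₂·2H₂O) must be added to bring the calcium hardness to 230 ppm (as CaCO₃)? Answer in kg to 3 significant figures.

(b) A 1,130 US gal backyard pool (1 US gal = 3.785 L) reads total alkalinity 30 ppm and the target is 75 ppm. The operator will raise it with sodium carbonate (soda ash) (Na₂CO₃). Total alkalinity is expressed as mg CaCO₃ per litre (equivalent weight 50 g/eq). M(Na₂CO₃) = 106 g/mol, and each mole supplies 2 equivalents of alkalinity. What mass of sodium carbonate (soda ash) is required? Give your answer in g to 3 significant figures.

(a) 55.2 kg; (b) 204 g

(a) Volume: 811 m³ = 811,000 L.
(a) After draining 29% and refilling: 255 × 0.71 + 9 × 0.29 = 183.66 ppm.
(a) Deficit to target: 230 − 183.66 = 46.34 mg/L.
(a) As CaCO₃: 46.34 mg/L × 811,000 L = 37,580 g; ÷ 100.1 = 375.4 mol Ca²⁺.
(a) Mass: 375.4 × 147 = 55,190 g.

(b) Volume: 1,130 US gal × 3.785 L/gal = 4,277 L.
(b) Alkalinity to add: (75 − 30) = 45 mg/L as CaCO₃ × 4,277 L = 192.5 g as CaCO₃.
(b) Equivalents: 192.5 g ÷ 50 g/eq = 3.849 eq.
(b) Each mole of Na₂CO₃ supplies 2 eq, so 3.849 / 2 = 1.925 mol.
(b) Mass: 1.925 mol × 106 g/mol = 204 g.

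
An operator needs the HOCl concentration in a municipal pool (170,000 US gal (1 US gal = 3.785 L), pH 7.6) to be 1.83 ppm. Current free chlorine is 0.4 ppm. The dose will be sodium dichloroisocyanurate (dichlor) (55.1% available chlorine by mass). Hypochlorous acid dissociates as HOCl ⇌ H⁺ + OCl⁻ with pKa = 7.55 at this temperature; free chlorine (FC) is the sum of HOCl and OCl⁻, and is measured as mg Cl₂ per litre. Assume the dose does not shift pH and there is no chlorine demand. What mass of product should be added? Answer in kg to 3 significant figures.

4.07 kg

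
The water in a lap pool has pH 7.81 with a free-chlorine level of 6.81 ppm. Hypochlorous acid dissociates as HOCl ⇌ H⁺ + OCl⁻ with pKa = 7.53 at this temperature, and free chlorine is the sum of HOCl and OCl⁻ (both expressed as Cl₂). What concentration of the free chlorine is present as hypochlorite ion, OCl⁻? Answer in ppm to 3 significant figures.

[OCl⁻]/[HOCl] = 10^(pH − pKa) = 10^(7.81 − 7.53) = 10^0.28 = 1.905.
Fraction as HOCl = 1 / (1 + 1.905) = 0.3442.
OCl⁻ = (1 − 0.3442) × 6.81 ppm = 4.466 ppm.

4.47 ppm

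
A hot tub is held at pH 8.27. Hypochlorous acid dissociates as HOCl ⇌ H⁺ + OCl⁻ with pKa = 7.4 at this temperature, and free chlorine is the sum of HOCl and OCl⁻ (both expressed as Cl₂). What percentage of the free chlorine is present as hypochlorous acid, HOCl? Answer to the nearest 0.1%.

[OCl⁻]/[HOCl] = 10^(pH − pKa) = 10^(8.27 − 7.4) = 10^0.87 = 7.413.
Fraction as HOCl = 1 / (1 + 7.413) = 0.1189.

11.9%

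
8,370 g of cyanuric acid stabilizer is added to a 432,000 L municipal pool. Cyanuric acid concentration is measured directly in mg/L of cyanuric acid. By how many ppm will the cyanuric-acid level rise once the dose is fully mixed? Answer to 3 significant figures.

19.4 ppm

Rise: 8,370 g / 432,000 L × 1000 = 19.38 mg/L.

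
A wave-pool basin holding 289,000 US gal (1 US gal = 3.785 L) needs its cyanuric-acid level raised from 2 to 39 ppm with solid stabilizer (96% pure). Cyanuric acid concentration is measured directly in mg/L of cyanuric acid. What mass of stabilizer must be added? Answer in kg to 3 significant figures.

Volume: 289,000 US gal × 3.785 L/gal = 1,093,865 L.
CYA to add: (39 − 2) = 37 mg/L × 1,093,865 L = 40,470 g cyanuric acid.
At 96% purity: 40,470 / 0.96 = 42,160 g product.

42.2 kg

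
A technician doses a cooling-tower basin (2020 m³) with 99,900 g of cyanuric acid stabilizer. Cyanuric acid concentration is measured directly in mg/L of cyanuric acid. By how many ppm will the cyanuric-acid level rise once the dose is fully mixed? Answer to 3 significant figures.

49.5 ppm

Volume: 2020 m³ = 2,020,000 L.
Rise: 99,900 g / 2,020,000 L × 1000 = 49.46 mg/L.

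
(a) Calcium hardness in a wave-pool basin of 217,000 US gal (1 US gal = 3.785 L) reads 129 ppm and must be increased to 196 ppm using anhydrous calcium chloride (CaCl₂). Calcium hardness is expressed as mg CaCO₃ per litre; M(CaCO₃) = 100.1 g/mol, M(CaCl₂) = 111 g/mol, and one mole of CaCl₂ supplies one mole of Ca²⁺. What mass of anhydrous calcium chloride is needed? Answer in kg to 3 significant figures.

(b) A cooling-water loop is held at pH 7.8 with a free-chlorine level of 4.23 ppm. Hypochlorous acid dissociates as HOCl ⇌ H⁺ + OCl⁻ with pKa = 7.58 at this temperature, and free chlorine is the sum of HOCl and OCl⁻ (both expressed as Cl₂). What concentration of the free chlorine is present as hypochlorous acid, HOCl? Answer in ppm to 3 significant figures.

(a) Volume: 217,000 US gal × 3.785 L/gal = 821,345 L.
(a) Hardness to add: (196 − 129) = 67 mg/L as CaCO₃ × 821,345 L = 55,030 g as CaCO₃.
(a) Moles of Ca²⁺ (1 mol Ca²⁺ ≡ 1 mol CaCO₃): 55,030 / 100.1 g/mol = 549.8 mol.
(a) Mass of CaCl₂: 549.8 × 111 = 61,020 g.

(b) [OCl⁻]/[HOCl] = 10^(pH − pKa) = 10^(7.8 − 7.58) = 10^0.22 = 1.66.
(b) Fraction as HOCl = 1 / (1 + 1.66) = 0.376.
(b) HOCl = 0.376 × 4.23 ppm = 1.59 ppm.

(a) 61.0 kg; (b) 1.59 ppm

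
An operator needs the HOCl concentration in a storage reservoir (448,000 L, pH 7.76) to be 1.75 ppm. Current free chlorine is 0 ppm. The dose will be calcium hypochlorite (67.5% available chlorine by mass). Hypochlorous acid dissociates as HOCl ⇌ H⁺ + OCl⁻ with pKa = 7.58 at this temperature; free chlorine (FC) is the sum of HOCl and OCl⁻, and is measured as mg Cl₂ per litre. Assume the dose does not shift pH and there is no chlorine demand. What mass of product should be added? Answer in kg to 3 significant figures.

[OCl⁻]/[HOCl] = 10^(pH − pKa) = 10^(7.76 − 7.58) = 1.514; fraction as HOCl = 1/(1 + 1.514) = 0.3978.
Free chlorine required for 1.75 ppm HOCl: 1.75 / 0.3978 = 4.399 ppm.
FC to add: 4.399 − 0 = 4.399 mg/L as Cl₂.
Cl₂ equivalent: 4.399 mg/L × 448,000 L = 1971 g.
Product at 67.5% available Cl: 1971 / 0.675 = 2919 g.

2.92 kg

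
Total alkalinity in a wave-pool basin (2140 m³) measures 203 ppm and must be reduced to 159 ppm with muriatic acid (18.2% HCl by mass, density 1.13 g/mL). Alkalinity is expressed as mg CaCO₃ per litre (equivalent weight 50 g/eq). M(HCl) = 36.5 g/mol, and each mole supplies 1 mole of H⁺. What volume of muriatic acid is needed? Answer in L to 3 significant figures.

Volume: 2140 m³ = 2,140,000 L.
Alkalinity to neutralize: (203 − 159) = 44 mg/L as CaCO₃ × 2,140,000 L = 94,160 g as CaCO₃.
Equivalents of H⁺ required: 94,160 ÷ 50 g/eq = 1883 eq = 1883 mol HCl.
Mass of HCl: 1883 × 36.5 = 68,740 g.
Mass of 18.2% solution: 68,740 / 0.182 = 377,700 g.
Volume: 377,700 g ÷ 1.13 g/mL = 334,200 mL.

334 L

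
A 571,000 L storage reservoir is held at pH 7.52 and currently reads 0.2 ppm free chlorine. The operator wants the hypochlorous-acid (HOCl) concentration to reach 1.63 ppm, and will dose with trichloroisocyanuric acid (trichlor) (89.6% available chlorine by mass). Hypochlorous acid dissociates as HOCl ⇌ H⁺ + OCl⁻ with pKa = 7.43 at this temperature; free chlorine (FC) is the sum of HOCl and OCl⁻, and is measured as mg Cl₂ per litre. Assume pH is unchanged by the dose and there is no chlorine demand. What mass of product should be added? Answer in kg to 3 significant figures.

2.19 kg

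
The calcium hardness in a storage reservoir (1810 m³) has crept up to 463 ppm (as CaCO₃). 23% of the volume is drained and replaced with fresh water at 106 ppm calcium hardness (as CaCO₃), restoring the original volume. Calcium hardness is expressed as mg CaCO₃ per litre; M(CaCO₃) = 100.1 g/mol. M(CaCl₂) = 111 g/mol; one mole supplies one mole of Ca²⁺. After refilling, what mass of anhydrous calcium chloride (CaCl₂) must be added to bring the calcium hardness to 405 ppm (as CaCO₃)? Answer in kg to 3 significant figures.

Volume: 1810 m³ = 1,810,000 L.
After draining 23% and refilling: 463 × 0.77 + 106 × 0.23 = 380.89 ppm.
Deficit to target: 405 − 380.89 = 24.11 mg/L.
As CaCO₃: 24.11 mg/L × 1,810,000 L = 43,640 g; ÷ 100.1 = 436 mol Ca²⁺.
Mass: 436 × 111 = 48,390 g.

48.4 kg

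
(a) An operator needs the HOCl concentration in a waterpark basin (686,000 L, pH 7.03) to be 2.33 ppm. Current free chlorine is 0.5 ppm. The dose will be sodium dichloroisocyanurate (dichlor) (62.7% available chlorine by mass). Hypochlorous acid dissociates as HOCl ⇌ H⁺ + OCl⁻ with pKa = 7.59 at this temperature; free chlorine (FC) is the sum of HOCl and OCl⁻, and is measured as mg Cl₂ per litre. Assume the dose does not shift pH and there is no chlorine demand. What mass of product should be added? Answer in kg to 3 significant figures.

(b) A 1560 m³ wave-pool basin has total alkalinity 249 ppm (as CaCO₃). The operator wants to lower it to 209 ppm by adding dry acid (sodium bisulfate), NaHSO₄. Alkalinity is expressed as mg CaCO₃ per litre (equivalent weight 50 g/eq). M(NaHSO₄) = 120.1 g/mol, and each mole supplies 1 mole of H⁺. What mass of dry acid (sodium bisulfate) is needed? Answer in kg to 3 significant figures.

(a) [OCl⁻]/[HOCl] = 10^(pH − pKa) = 10^(7.03 − 7.59) = 0.2754; fraction as HOCl = 1/(1 + 0.2754) = 0.7841.
(a) Free chlorine required for 2.33 ppm HOCl: 2.33 / 0.7841 = 2.972 ppm.
(a) FC to add: 2.972 − 0.5 = 2.472 mg/L as Cl₂.
(a) Cl₂ equivalent: 2.472 mg/L × 686,000 L = 1696 g.
(a) Product at 62.7% available Cl: 1696 / 0.627 = 2704 g.

(b) Volume: 1560 m³ = 1,560,000 L.
(b) Alkalinity to neutralize: (249 − 209) = 40 mg/L as CaCO₃ × 1,560,000 L = 62,400 g as CaCO₃.
(b) Equivalents of H⁺ required: 62,400 ÷ 50 g/eq = 1248 eq = 1248 mol NaHSO₄.
(b) Mass of NaHSO₄: 1248 × 120.1 = 149,900 g.

(a) 2.70 kg; (b) 150 kg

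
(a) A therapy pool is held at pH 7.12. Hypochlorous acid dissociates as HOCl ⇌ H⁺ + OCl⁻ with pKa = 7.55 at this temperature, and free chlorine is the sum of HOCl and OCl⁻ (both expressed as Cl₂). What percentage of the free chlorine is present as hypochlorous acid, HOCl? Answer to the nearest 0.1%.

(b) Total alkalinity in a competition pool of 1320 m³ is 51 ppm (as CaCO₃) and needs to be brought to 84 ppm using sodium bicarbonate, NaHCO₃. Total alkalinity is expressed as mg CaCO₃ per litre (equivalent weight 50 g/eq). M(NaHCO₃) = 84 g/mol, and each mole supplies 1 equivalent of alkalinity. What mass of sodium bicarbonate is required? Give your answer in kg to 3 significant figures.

(a) 72.9%; (b) 73.2 kg

(a) [OCl⁻]/[HOCl] = 10^(pH − pKa) = 10^(7.12 − 7.55) = 10^-0.43 = 0.3715.
(a) Fraction as HOCl = 1 / (1 + 0.3715) = 0.7291.

(b) Volume: 1320 m³ = 1,320,000 L.
(b) Alkalinity to add: (84 − 51) = 33 mg/L as CaCO₃ × 1,320,000 L = 43,560 g as CaCO₃.
(b) Equivalents: 43,560 g ÷ 50 g/eq = 871.2 eq.
(b) NaHCO₃ supplies 1 eq per mole → 871.2 mol.
(b) Mass: 871.2 mol × 84 g/mol = 73,180 g.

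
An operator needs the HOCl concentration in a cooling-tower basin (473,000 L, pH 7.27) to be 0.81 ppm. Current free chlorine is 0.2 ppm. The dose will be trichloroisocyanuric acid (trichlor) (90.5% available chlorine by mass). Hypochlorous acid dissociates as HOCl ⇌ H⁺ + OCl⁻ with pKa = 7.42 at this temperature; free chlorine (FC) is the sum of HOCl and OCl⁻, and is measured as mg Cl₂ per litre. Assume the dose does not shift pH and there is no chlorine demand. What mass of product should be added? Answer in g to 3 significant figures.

619 g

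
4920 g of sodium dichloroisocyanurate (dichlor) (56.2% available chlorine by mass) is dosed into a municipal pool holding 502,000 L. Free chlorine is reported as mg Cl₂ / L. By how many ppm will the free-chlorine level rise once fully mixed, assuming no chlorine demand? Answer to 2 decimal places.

Available chlorine delivered: 4920 g × 0.562 = 2765 g as Cl₂.
Concentration rise: 2765 g / 502,000 L = 5.508 mg/L = 5.51 ppm.

5.51 ppm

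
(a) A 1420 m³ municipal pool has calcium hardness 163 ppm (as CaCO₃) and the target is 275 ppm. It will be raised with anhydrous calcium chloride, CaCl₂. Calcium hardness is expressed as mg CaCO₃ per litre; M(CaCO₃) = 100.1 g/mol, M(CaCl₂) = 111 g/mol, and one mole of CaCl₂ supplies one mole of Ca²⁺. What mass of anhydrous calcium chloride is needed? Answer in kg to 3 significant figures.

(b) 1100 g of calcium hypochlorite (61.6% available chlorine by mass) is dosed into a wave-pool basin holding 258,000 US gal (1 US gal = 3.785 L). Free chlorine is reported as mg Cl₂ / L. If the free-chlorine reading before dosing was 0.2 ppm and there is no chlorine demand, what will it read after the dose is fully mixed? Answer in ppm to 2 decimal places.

(a) Volume: 1420 m³ = 1,420,000 L.
(a) Hardness to add: (275 − 163) = 112 mg/L as CaCO₃ × 1,420,000 L = 159,000 g as CaCO₃.
(a) Moles of Ca²⁺ (1 mol Ca²⁺ ≡ 1 mol CaCO₃): 159,000 / 100.1 g/mol = 1589 mol.
(a) Mass of CaCl₂: 1589 × 111 = 176,400 g.

(b) Volume: 258,000 US gal × 3.785 L/gal = 976,530 L.
(b) Available chlorine delivered: 1100 g × 0.616 = 677.6 g as Cl₂.
(b) Concentration rise: 677.6 g / 976,530 L = 0.6939 mg/L = 0.69 ppm.
(b) Final FC: 0.2 + 0.69 = 0.89 ppm.

(a) 176 kg; (b) 0.89 ppm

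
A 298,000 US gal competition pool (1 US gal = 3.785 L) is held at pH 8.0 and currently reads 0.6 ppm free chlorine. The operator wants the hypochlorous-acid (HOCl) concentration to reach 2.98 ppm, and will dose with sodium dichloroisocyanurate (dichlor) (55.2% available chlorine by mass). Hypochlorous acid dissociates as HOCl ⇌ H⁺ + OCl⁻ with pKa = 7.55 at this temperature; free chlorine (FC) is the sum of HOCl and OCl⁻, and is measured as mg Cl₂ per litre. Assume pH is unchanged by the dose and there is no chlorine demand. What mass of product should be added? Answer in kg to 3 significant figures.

22.0 kg

Volume: 298,000 US gal × 3.785 L/gal = 1,127,930 L.
[OCl⁻]/[HOCl] = 10^(pH − pKa) = 10^(8.0 − 7.55) = 2.818; fraction as HOCl = 1/(1 + 2.818) = 0.2619.
Free chlorine required for 2.98 ppm HOCl: 2.98 / 0.2619 = 11.38 ppm.
FC to add: 11.38 − 0.6 = 10.78 mg/L as Cl₂.
Cl₂ equivalent: 10.78 mg/L × 1,127,930 L = 12,160 g.
Product at 55.2% available Cl: 12,160 / 0.552 = 22,020 g.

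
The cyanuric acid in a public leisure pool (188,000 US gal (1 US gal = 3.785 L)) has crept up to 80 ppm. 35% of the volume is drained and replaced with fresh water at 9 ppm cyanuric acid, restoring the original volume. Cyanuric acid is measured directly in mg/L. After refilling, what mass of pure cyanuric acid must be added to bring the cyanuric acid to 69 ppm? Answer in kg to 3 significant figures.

Volume: 188,000 US gal × 3.785 L/gal = 711,580 L.
After draining 35% and refilling: 80 × 0.65 + 9 × 0.35 = 55.15 ppm.
Deficit to target: 69 − 55.15 = 13.85 mg/L.
Mass: 13.85 mg/L × 711,580 L = 9855 g cyanuric acid.

9.86 kg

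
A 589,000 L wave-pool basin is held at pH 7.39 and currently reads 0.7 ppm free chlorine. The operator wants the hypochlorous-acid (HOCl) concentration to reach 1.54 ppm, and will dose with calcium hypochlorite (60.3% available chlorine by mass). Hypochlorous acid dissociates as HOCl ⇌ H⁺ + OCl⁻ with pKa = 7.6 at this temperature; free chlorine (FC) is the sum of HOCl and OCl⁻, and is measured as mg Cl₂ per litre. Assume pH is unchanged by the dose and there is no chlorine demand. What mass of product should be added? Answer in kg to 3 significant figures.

[OCl⁻]/[HOCl] = 10^(pH − pKa) = 10^(7.39 − 7.6) = 0.6166; fraction as HOCl = 1/(1 + 0.6166) = 0.6186.
Free chlorine required for 1.54 ppm HOCl: 1.54 / 0.6186 = 2.49 ppm.
FC to add: 2.49 − 0.7 = 1.79 mg/L as Cl₂.
Cl₂ equivalent: 1.79 mg/L × 589,000 L = 1054 g.
Product at 60.3% available Cl: 1054 / 0.603 = 1748 g.

1.75 kg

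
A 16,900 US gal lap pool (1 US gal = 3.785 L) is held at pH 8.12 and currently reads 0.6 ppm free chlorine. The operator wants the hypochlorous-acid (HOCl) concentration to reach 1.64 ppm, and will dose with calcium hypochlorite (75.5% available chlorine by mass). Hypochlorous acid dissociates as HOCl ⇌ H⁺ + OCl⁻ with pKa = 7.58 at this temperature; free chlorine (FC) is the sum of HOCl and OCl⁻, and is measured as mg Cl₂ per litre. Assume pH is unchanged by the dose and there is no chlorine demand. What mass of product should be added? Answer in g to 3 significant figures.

570 g

Volume: 16,900 US gal × 3.785 L/gal = 63,966 L.
[OCl⁻]/[HOCl] = 10^(pH − pKa) = 10^(8.12 − 7.58) = 3.467; fraction as HOCl = 1/(1 + 3.467) = 0.2238.
Free chlorine required for 1.64 ppm HOCl: 1.64 / 0.2238 = 7.326 ppm.
FC to add: 7.326 − 0.6 = 6.726 mg/L as Cl₂.
Cl₂ equivalent: 6.726 mg/L × 63,966 L = 430.3 g.
Product at 75.5% available Cl: 430.3 / 0.755 = 569.9 g.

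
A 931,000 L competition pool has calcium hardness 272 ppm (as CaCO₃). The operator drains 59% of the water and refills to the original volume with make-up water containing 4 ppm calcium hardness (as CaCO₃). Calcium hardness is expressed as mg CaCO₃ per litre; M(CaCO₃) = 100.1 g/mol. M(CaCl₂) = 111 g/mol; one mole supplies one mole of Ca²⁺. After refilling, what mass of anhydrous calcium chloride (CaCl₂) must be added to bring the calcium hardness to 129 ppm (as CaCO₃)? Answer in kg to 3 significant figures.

15.6 kg

After draining 59% and refilling: 272 × 0.41 + 4 × 0.59 = 113.88 ppm.
Deficit to target: 129 − 113.88 = 15.12 mg/L.
As CaCO₃: 15.12 mg/L × 931,000 L = 14,080 g; ÷ 100.1 = 140.6 mol Ca²⁺.
Mass: 140.6 × 111 = 15,610 g.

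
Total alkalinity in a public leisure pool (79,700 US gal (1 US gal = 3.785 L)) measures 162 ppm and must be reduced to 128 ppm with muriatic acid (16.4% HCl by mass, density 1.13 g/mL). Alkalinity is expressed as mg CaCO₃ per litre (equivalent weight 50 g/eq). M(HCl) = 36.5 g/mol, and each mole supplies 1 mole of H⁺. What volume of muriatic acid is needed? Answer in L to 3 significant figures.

Volume: 79,700 US gal × 3.785 L/gal = 301,664 L.
Alkalinity to neutralize: (162 − 128) = 34 mg/L as CaCO₃ × 301,664 L = 10,260 g as CaCO₃.
Equivalents of H⁺ required: 10,260 ÷ 50 g/eq = 205.1 eq = 205.1 mol HCl.
Mass of HCl: 205.1 × 36.5 = 7487 g.
Mass of 16.4% solution: 7487 / 0.164 = 45,650 g.
Volume: 45,650 g ÷ 1.13 g/mL = 40,400 mL.

40.4 L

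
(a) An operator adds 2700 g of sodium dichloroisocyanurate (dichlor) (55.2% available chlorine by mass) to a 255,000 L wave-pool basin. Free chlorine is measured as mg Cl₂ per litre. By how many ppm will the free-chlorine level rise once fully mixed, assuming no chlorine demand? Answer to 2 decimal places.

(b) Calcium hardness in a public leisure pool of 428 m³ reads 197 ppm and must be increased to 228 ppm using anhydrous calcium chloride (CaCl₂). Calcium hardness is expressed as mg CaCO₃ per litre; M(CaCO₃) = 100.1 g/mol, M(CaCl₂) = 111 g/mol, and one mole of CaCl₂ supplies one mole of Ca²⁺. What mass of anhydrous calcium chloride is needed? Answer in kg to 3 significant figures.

(a) 5.84 ppm; (b) 14.7 kg

(a) Available chlorine delivered: 2700 g × 0.552 = 1490 g as Cl₂.
(a) Concentration rise: 1490 g / 255,000 L = 5.845 mg/L = 5.84 ppm.

(b) Volume: 428 m³ = 428,000 L.
(b) Hardness to add: (228 − 197) = 31 mg/L as CaCO₃ × 428,000 L = 13,270 g as CaCO₃.
(b) Moles of Ca²⁺ (1 mol Ca²⁺ ≡ 1 mol CaCO₃): 13,270 / 100.1 g/mol = 132.5 mol.
(b) Mass of CaCl₂: 132.5 × 111 = 14,710 g.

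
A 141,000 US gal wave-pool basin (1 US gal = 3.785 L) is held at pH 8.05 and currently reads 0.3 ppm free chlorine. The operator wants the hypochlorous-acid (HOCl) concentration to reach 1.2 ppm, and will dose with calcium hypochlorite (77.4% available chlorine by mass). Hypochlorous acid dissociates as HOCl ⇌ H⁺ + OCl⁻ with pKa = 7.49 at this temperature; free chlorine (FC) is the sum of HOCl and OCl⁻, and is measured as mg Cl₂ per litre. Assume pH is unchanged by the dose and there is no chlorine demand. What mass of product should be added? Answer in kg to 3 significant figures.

3.62 kg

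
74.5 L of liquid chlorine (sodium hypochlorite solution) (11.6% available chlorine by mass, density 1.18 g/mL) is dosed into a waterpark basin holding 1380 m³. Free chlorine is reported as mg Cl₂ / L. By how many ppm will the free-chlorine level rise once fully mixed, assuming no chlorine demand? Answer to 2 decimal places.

Volume: 1380 m³ = 1,380,000 L.
Mass of solution: 74.5 L × 1000 mL/L × 1.18 g/mL = 87,910 g.
Available chlorine delivered: 87,910 g × 0.116 = 10,200 g as Cl₂.
Concentration rise: 10,200 g / 1,380,000 L = 7.39 mg/L = 7.39 ppm.

7.39 ppm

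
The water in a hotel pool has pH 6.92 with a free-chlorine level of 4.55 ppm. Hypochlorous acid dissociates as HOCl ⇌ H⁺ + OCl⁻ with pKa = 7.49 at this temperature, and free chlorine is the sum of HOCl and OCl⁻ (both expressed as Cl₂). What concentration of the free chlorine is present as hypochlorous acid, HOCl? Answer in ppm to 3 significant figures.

3.59 ppm

[OCl⁻]/[HOCl] = 10^(pH − pKa) = 10^(6.92 − 7.49) = 10^-0.57 = 0.2692.
Fraction as HOCl = 1 / (1 + 0.2692) = 0.7879.
HOCl = 0.7879 × 4.55 ppm = 3.585 ppm.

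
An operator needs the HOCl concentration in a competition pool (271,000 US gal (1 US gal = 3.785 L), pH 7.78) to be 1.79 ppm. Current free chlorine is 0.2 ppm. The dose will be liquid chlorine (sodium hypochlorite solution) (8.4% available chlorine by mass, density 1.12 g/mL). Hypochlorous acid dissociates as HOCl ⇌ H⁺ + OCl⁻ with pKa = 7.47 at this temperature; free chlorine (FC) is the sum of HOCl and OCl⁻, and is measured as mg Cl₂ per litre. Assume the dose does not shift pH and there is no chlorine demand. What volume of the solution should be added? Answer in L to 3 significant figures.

57.2 L

Volume: 271,000 US gal × 3.785 L/gal = 1,025,735 L.
[OCl⁻]/[HOCl] = 10^(pH − pKa) = 10^(7.78 − 7.47) = 2.042; fraction as HOCl = 1/(1 + 2.042) = 0.3288.
Free chlorine required for 1.79 ppm HOCl: 1.79 / 0.3288 = 5.445 ppm.
FC to add: 5.445 − 0.2 = 5.245 mg/L as Cl₂.
Cl₂ equivalent: 5.245 mg/L × 1,025,735 L = 5380 g.
Product at 8.4% available Cl: 5380 / 0.084 = 64,040 g.
Volume: 64,040 g ÷ 1.12 g/mL = 57,180 mL.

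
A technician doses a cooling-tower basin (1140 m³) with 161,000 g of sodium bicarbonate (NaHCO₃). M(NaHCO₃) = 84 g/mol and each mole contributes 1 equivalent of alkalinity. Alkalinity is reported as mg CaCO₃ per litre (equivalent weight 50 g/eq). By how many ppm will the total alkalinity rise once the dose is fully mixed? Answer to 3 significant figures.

84.1 ppm

Volume: 1140 m³ = 1,140,000 L.
Moles of NaHCO₃: 161,000 g ÷ 84 g/mol = 1917 mol → 1917 eq of alkalinity.
As CaCO₃: 1917 eq × 50 g/eq = 95,830 g.
Rise: 95,830 g / 1,140,000 L × 1000 = 84.06 mg/L.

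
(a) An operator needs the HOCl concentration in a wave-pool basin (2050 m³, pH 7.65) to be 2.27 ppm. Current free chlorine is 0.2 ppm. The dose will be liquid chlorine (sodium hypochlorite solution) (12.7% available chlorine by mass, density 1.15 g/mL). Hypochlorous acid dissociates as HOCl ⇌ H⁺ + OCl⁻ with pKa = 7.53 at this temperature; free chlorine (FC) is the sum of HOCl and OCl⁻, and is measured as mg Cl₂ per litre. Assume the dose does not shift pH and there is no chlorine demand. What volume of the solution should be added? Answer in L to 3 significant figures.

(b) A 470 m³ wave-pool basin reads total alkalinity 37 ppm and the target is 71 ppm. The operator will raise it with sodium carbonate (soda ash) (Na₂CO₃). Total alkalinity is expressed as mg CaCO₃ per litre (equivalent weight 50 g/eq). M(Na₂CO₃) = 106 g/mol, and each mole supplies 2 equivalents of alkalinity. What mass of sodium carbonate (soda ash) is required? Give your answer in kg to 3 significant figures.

(a) Volume: 2050 m³ = 2,050,000 L.
(a) [OCl⁻]/[HOCl] = 10^(pH − pKa) = 10^(7.65 − 7.53) = 1.318; fraction as HOCl = 1/(1 + 1.318) = 0.4314.
(a) Free chlorine required for 2.27 ppm HOCl: 2.27 / 0.4314 = 5.262 ppm.
(a) FC to add: 5.262 − 0.2 = 5.062 mg/L as Cl₂.
(a) Cl₂ equivalent: 5.062 mg/L × 2,050,000 L = 10,380 g.
(a) Product at 12.7% available Cl: 10,380 / 0.127 = 81,720 g.
(a) Volume: 81,720 g ÷ 1.15 g/mL = 71,060 mL.

(b) Volume: 470 m³ = 470,000 L.
(b) Alkalinity to add: (71 − 37) = 34 mg/L as CaCO₃ × 470,000 L = 15,980 g as CaCO₃.
(b) Equivalents: 15,980 g ÷ 50 g/eq = 319.6 eq.
(b) Each mole of Na₂CO₃ supplies 2 eq, so 319.6 / 2 = 159.8 mol.
(b) Mass: 159.8 mol × 106 g/mol = 16,940 g.

(a) 71.1 L; (b) 16.9 kg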